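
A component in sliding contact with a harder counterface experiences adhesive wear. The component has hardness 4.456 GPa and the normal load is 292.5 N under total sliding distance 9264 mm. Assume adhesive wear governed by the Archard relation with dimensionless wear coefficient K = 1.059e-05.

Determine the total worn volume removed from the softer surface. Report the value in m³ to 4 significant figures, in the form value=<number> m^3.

value=6.440e-12 m^3

Quoted intermediates are rounded — each operation keeps full float precision — a single final rounding to 4 significant figures.
Convert: The distance L = 9264 mm = 9.264 m.
Convert: Hardness H = 4.456 GPa = 4.456e+09 Pa.
Collected in SI base units: W = 292.5 N, H = 4.456e+09 Pa, K = 1.059e-05.
Worn volume V = K·W·L/H = 1.059e-05 · 292.5 · 9.264 / 4.456e+09 = 6.440e-12 m³.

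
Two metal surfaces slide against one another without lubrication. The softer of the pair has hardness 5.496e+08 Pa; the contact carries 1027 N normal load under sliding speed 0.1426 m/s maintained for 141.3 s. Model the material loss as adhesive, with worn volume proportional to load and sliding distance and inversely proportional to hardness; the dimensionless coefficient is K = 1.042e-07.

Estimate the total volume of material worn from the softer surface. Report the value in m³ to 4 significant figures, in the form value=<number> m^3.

value=3.923e-12 m^3

Each operation carries exact precision; intermediates are printed rounded, and a single final rounding, at 4 significant digits.
Convert: Distance covered L = v·t = 0.1426 m/s × 141.3 s = 20.15 m.
SI base units throughout: W = 1027 N, H = 5.496e+08 Pa, K = 1.042e-07.
Worn volume V = K·W·L/H = 1.042e-07 · 1027 · 20.15 / 5.496e+08 = 3.923e-12 m³.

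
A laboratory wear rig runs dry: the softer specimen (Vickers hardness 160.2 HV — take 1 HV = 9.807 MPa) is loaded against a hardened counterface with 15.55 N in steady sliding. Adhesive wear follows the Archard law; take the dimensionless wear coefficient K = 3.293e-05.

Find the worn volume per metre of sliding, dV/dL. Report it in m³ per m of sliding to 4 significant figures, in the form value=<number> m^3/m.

value=3.259e-13 m^3/m

All working math maintains full precision, and intermediate values are shown rounded; one last rounding to four significant figures.
Hardness H = 160.2 HV × 9.807 MPa/HV = 1571 MPa = 1.571e+09 Pa.
In SI base units: W = 15.55 N, H = 1.571e+09 Pa, K = 3.293e-05.
Rate of wear dV/dL = K·W/H — distance-free: 3.293e-05 · 15.55 / 1.571e+09 = 3.259e-13 m³/m.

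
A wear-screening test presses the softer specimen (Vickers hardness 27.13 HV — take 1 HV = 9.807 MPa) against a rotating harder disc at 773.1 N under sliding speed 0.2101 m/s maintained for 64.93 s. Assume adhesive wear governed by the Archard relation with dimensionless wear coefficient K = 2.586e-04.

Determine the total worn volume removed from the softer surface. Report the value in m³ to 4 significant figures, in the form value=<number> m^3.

value=1.025e-08 m^3

Intermediate values appear rounded, and all arithmetic holds exact precision. Rounded once at the end, at four significant digits.
Convert: Distance covered L = v·t = 0.2101 m/s × 64.93 s = 13.64 m.
Convert: Hardness H = 27.13 HV × 9.807 MPa/HV = 266.1 MPa = 2.661e+08 Pa.
In SI base units: W = 773.1 N, H = 2.661e+08 Pa, K = 2.586e-04.
Archard relation: V = K·W·L/H = 2.586e-04 · 773.1 · 13.64 / 2.661e+08 = 1.025e-08 m³.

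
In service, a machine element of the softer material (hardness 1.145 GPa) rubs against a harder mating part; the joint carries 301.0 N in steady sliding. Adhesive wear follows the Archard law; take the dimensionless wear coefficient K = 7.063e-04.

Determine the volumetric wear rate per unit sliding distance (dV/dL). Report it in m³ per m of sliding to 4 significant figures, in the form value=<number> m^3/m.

value=1.857e-10 m^3/m

Intermediates are displayed rounded. Every step keeps full float precision — a lone final rounding, at 4 significant figures.
Convert: Hardness H = 1.145 GPa = 1.145e+09 Pa.
Restated in SI base units: W = 301.0 N, H = 1.145e+09 Pa, K = 7.063e-04.
Sliding wear rate dV/dL = K·W/H (independent of L): 7.063e-04 · 301.0 / 1.145e+09 = 1.857e-10 m³/m.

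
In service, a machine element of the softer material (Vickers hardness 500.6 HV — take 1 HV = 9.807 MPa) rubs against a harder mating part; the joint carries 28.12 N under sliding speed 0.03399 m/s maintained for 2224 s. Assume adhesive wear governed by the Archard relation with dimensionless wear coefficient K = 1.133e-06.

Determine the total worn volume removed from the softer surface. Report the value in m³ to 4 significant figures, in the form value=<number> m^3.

Quoted intermediates are rounded. All working math holds full precision; rounded just once: four significant digits.
The distance L = v·t = 0.03399 m/s × 2224 s = 75.59 m.
Hardness H = 500.6 HV × 9.807 MPa/HV = 4909 MPa = 4.909e+09 Pa.
Collected in SI base units: W = 28.12 N, H = 4.909e+09 Pa, K = 1.133e-06.
The Archard volume V = K·W·L/H = 1.133e-06 · 28.12 · 75.59 / 4.909e+09 = 4.906e-13 m³.

value=4.906e-13 m^3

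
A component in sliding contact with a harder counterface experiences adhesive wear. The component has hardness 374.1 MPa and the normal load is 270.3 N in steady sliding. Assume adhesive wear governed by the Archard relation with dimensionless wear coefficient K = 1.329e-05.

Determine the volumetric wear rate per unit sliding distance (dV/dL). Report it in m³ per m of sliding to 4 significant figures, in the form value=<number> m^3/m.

value=9.602e-12 m^3/m

Intermediate values are shown rounded — the algebra carries exact precision — a single final rounding: 4 significant figures.
Hardness H = 374.1 MPa = 3.741e+08 Pa.
Expressed in SI base units: W = 270.3 N, H = 3.741e+08 Pa, K = 1.329e-05.
Wear rate dV/dL = K·W/H, so: 1.329e-05 · 270.3 / 3.741e+08 = 9.602e-12 m³/m.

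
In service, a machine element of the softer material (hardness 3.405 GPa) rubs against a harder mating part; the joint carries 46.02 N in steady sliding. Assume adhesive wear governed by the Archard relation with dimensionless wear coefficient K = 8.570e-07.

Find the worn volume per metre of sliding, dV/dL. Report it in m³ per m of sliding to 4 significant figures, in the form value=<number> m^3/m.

The computation holds full float precision, and the intermediates are shown rounded. Rounded just once: 4 significant figures.
Hardness H = 3.405 GPa = 3.405e+09 Pa.
Expressed in SI base units: W = 46.02 N, H = 3.405e+09 Pa, K = 8.570e-07.
The wear rate dV/dL = K·W/H (no L dependence): 8.570e-07 · 46.02 / 3.405e+09 = 1.158e-14 m³/m.

value=1.158e-14 m^3/m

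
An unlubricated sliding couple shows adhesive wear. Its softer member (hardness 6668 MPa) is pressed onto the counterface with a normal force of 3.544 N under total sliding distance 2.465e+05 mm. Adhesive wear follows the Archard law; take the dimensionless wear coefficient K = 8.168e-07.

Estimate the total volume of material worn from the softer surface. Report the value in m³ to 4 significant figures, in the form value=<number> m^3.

value=1.070e-13 m^3

Every step holds full float precision. The intermediates are displayed rounded, and a lone final rounding, at four significant figures.
Total distance L = 2.465e+05 mm = 246.5 m.
Hardness H = 6668 MPa = 6.668e+09 Pa.
In SI base units, W = 3.544 N, H = 6.668e+09 Pa, K = 8.168e-07.
Archard relation: V = K·W·L/H = 8.168e-07 · 3.544 · 246.5 / 6.668e+09 = 1.070e-13 m³.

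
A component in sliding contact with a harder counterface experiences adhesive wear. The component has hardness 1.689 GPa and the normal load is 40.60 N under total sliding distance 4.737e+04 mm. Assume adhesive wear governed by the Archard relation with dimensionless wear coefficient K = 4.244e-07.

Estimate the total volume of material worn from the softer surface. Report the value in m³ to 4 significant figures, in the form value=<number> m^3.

value=4.833e-13 m^3

Printed values are rounded, and all working math keeps full precision; one final rounding to four significant figures.
Path length L = 4.737e+04 mm = 47.37 m.
Hardness H = 1.689 GPa = 1.689e+09 Pa.
SI base units throughout: W = 40.60 N, H = 1.689e+09 Pa, K = 4.244e-07.
By Archard's law, V = K·W·L/H = 4.244e-07 · 40.60 · 47.37 / 1.689e+09 = 4.833e-13 m³.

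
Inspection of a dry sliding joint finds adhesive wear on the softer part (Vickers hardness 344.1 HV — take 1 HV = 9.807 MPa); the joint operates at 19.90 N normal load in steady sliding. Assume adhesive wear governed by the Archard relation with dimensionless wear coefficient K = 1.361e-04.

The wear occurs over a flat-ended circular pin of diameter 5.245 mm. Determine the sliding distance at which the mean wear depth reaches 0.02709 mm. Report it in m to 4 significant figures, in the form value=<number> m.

value=729.3 m

Every step holds exact precision — shown intermediates are rounded — one last rounding, at 4 significant digits.
Convert: Hardness H = 344.1 HV × 9.807 MPa/HV = 3375 MPa = 3.375e+09 Pa.
Convert: Pin diameter d = 5.245 mm = 0.005245 m. Contact area A = π·d²/4 = π·(0.005245 m)²/4 = 2.161e-05 m².
Convert: Depth limit h_lim = 0.02709 mm = 2.709e-05 m.
SI base units throughout: W = 19.90 N, H = 3.375e+09 Pa, K = 1.361e-04.
Wearable volume V_lim = h_lim·A = 2.709e-05 · 2.161e-05 = 5.853e-10 m³.
Inverting, life L = V_lim·H/(K·W) = 5.853e-10 · 3.375e+09 / (1.361e-04 · 19.90) = 729.3 m.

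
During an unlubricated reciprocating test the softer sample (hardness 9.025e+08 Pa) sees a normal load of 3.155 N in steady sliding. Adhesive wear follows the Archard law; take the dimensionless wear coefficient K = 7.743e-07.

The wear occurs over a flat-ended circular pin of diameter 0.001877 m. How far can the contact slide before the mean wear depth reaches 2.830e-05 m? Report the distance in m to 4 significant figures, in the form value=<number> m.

value=2.893e+04 m

Intermediates are printed rounded, and the computation carries exact precision; a lone final rounding: four significant digits.
Contact area A = π·d²/4 = π·(0.001877 m)²/4 = 2.767e-06 m².
Expressed in SI base units: W = 3.155 N, H = 9.025e+08 Pa, K = 7.743e-07.
Limit volume V_lim = h_lim·A = 2.830e-05 · 2.767e-06 = 7.831e-11 m³.
Life L = V_lim·H/(K·W) = 7.831e-11 · 9.025e+08 / (7.743e-07 · 3.155) = 2.893e+04 m.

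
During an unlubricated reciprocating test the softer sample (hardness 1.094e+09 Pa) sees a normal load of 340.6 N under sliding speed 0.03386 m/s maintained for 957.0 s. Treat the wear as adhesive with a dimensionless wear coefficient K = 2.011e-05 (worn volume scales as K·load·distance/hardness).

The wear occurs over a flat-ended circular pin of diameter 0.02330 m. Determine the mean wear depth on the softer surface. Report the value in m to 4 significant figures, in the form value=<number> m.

value=4.758e-07 m

The algebra carries full float precision — the intermediates are printed rounded; one last rounding to four significant digits.
Convert: Total distance L = v·t = 0.03386 m/s × 957.0 s = 32.40 m.
Convert: Contact area A = π·d²/4 = π·(0.02330 m)²/4 = 4.264e-04 m².
Expressed in SI base units: W = 340.6 N, H = 1.094e+09 Pa, K = 2.011e-05.
By Archard's law, V = K·W·L/H = 2.011e-05 · 340.6 · 32.40 / 1.094e+09 = 2.029e-10 m³.
Average depth h = V/A = 2.029e-10 / 4.264e-04 = 4.758e-07 m.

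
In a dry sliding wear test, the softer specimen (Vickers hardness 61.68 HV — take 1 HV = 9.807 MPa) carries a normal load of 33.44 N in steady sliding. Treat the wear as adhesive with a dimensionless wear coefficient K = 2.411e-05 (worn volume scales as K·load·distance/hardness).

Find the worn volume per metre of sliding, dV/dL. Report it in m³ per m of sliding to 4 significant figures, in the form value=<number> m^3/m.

The computation runs at exact precision — intermediates are printed rounded; one final rounding to 4 significant figures.
Convert: Hardness H = 61.68 HV × 9.807 MPa/HV = 604.9 MPa = 6.049e+08 Pa.
SI base units throughout: W = 33.44 N, H = 6.049e+08 Pa, K = 2.411e-05.
Volumetric rate dV/dL = K·W/H, per unit distance: 2.411e-05 · 33.44 / 6.049e+08 = 1.333e-12 m³/m.

value=1.333e-12 m^3/m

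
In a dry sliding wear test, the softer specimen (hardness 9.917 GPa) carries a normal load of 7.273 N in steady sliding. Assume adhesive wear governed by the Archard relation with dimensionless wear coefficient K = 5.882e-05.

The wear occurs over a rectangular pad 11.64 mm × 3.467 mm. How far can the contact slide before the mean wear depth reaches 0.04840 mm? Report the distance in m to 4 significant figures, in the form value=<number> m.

Every step holds full precision — the intermediates are displayed rounded — a lone final rounding to 4 significant digits.
Convert: Hardness H = 9.917 GPa = 9.917e+09 Pa.
Convert: Pad sides 11.64 mm × 3.467 mm = 0.01164 m × 0.003467 m. Contact area A = 0.01164 m × 0.003467 m = 4.036e-05 m².
Convert: Depth limit h_lim = 0.04840 mm = 4.840e-05 m.
Collected in SI base units: W = 7.273 N, H = 9.917e+09 Pa, K = 5.882e-05.
Allowed volume V_lim = h_lim·A = 4.840e-05 · 4.036e-05 = 1.953e-09 m³.
So the life L = V_lim·H/(K·W) = 1.953e-09 · 9.917e+09 / (5.882e-05 · 7.273) = 4.528e+04 m.

value=4.528e+04 m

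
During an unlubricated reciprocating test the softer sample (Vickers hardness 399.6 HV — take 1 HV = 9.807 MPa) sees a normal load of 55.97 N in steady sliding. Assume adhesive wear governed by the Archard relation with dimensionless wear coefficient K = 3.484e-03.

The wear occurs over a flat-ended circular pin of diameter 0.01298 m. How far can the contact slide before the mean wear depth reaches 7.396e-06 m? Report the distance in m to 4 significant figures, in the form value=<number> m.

value=19.67 m

The computation carries full precision, and intermediates appear rounded. Rounded just once: four significant digits.
Hardness H = 399.6 HV × 9.807 MPa/HV = 3919 MPa = 3.919e+09 Pa.
Contact area A = π·d²/4 = π·(0.01298 m)²/4 = 1.323e-04 m².
Restated in SI base units: W = 55.97 N, H = 3.919e+09 Pa, K = 3.484e-03.
Permissible volume V_lim = h_lim·A = 7.396e-06 · 1.323e-04 = 9.787e-10 m³.
Life L = V_lim·H/(K·W) = 9.787e-10 · 3.919e+09 / (3.484e-03 · 55.97) = 19.67 m.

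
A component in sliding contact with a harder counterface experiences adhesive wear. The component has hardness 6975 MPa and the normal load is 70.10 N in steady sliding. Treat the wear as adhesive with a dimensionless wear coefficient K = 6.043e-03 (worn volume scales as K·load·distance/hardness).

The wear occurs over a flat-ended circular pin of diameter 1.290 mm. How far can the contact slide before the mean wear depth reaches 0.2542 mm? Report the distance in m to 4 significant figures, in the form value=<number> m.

Displayed values are rounded. The computation maintains full float precision — rounded once at the end: 4 significant digits.
Hardness H = 6975 MPa = 6.975e+09 Pa.
Pin diameter d = 1.290 mm = 0.001290 m. Contact area A = π·d²/4 = π·(0.001290 m)²/4 = 1.307e-06 m².
Depth limit h_lim = 0.2542 mm = 2.542e-04 m.
SI base units throughout: W = 70.10 N, H = 6.975e+09 Pa, K = 6.043e-03.
Wearable volume V_lim = h_lim·A = 2.542e-04 · 1.307e-06 = 3.322e-10 m³.
Inverting, life L = V_lim·H/(K·W) = 3.322e-10 · 6.975e+09 / (6.043e-03 · 70.10) = 5.470 m.

value=5.470 m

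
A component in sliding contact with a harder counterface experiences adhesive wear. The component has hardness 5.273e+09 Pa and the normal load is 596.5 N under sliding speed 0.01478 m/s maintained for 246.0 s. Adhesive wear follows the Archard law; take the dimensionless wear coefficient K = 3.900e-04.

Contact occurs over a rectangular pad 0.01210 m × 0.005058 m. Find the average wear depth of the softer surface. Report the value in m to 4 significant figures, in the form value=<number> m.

value=2.621e-06 m

Every step keeps exact precision — printed values are rounded — rounded once at the end to four significant digits.
Distance L = v·t = 0.01478 m/s × 246.0 s = 3.636 m.
Contact area A = 0.01210 m × 0.005058 m = 6.120e-05 m².
Expressed in SI base units: W = 596.5 N, H = 5.273e+09 Pa, K = 3.900e-04.
Archard volume V = K·W·L/H = 3.900e-04 · 596.5 · 3.636 / 5.273e+09 = 1.604e-10 m³.
Average depth h = V/A = 1.604e-10 / 6.120e-05 = 2.621e-06 m.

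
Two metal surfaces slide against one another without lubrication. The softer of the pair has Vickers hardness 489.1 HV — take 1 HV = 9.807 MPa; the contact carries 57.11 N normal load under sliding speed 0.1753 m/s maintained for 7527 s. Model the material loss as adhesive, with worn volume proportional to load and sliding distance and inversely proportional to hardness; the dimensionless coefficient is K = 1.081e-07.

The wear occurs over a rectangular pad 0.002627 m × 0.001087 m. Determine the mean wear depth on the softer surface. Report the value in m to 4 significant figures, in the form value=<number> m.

value=5.947e-07 m

The intermediates are shown rounded. The algebra keeps full precision; a lone final rounding to four significant digits.
Sliding distance L = v·t = 0.1753 m/s × 7527 s = 1319 m.
Hardness H = 489.1 HV × 9.807 MPa/HV = 4797 MPa = 4.797e+09 Pa.
Contact area A = 0.002627 m × 0.001087 m = 2.856e-06 m².
As SI base values: W = 57.11 N, H = 4.797e+09 Pa, K = 1.081e-07.
The Archard volume V = K·W·L/H = 1.081e-07 · 57.11 · 1319 / 4.797e+09 = 1.698e-12 m³.
Depth h = V/A = 1.698e-12 / 2.856e-06 = 5.947e-07 m.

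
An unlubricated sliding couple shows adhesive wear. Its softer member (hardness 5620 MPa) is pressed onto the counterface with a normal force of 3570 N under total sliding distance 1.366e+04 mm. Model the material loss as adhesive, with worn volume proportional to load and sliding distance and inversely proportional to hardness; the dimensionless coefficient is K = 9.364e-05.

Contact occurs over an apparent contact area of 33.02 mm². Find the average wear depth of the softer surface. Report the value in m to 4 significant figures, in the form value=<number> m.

value=2.461e-05 m

Intermediates are displayed rounded; every step keeps full precision, and a single final rounding, at 4 significant digits.
Convert: Path length L = 1.366e+04 mm = 13.66 m.
Convert: Hardness H = 5620 MPa = 5.620e+09 Pa.
Convert: Contact area A = 33.02 mm² = 3.302e-05 m².
In SI base units, W = 3570 N, H = 5.620e+09 Pa, K = 9.364e-05.
Wear volume V = K·W·L/H = 9.364e-05 · 3570 · 13.66 / 5.620e+09 = 8.125e-10 m³.
Average depth h = V/A = 8.125e-10 / 3.302e-05 = 2.461e-05 m.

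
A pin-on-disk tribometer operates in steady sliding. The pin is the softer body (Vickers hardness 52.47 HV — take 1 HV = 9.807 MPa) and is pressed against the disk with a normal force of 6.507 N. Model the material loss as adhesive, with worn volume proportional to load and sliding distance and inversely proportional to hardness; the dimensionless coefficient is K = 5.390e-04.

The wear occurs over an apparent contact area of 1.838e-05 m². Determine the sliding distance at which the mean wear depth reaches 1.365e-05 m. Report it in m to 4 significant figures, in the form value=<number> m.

All arithmetic keeps full float precision — intermediates are displayed rounded, and a single final rounding, at 4 significant figures.
Hardness H = 52.47 HV × 9.807 MPa/HV = 514.6 MPa = 5.146e+08 Pa.
In SI base units: W = 6.507 N, H = 5.146e+08 Pa, K = 5.390e-04.
Limit volume V_lim = h_lim·A = 1.365e-05 · 1.838e-05 = 2.509e-10 m³.
Thus life L = V_lim·H/(K·W) = 2.509e-10 · 5.146e+08 / (5.390e-04 · 6.507) = 36.81 m.

value=36.81 m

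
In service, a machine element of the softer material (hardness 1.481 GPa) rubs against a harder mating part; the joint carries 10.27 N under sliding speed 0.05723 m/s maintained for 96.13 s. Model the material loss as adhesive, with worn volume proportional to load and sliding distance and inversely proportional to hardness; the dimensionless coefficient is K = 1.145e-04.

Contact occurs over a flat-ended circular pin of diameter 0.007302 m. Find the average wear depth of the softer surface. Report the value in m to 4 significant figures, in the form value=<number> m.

The computation keeps full precision, and quoted intermediates are rounded, and a lone final rounding, at 4 significant figures.
Distance covered L = v·t = 0.05723 m/s × 96.13 s = 5.502 m.
Hardness H = 1.481 GPa = 1.481e+09 Pa.
Contact area A = π·d²/4 = π·(0.007302 m)²/4 = 4.188e-05 m².
Expressed in SI base units: W = 10.27 N, H = 1.481e+09 Pa, K = 1.145e-04.
The Archard volume V = K·W·L/H = 1.145e-04 · 10.27 · 5.502 / 1.481e+09 = 4.368e-12 m³.
Depth h = V/A = 4.368e-12 / 4.188e-05 = 1.043e-07 m.

value=1.043e-07 m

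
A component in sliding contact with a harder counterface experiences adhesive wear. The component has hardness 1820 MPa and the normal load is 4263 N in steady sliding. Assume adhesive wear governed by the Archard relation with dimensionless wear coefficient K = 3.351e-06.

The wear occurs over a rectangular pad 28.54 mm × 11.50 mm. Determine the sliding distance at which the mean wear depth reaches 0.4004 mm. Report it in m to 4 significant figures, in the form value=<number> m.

Printed values are rounded. All working math keeps exact precision. Rounded once at the end: 4 significant figures.
Hardness H = 1820 MPa = 1.820e+09 Pa.
Pad sides 28.54 mm × 11.50 mm = 0.02854 m × 0.01150 m. Contact area A = 0.02854 m × 0.01150 m = 3.282e-04 m².
Depth limit h_lim = 0.4004 mm = 4.004e-04 m.
Collected in SI base units: W = 4263 N, H = 1.820e+09 Pa, K = 3.351e-06.
Allowed volume V_lim = h_lim·A = 4.004e-04 · 3.282e-04 = 1.314e-07 m³.
Sliding life L = V_lim·H/(K·W) = 1.314e-07 · 1.820e+09 / (3.351e-06 · 4263) = 1.674e+04 m.

value=1.674e+04 m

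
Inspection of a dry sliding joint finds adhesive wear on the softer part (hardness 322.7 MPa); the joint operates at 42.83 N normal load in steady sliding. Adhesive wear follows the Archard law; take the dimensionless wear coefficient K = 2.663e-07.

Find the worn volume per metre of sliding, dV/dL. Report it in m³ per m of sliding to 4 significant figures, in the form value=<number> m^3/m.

value=3.534e-14 m^3/m

The algebra holds full float precision. Intermediate values are shown rounded. Rounded just once: 4 significant figures.
Hardness H = 322.7 MPa = 3.227e+08 Pa.
Expressed in SI base units: W = 42.83 N, H = 3.227e+08 Pa, K = 2.663e-07.
Sliding wear rate dV/dL = K·W/H (no L dependence): 2.663e-07 · 42.83 / 3.227e+08 = 3.534e-14 m³/m.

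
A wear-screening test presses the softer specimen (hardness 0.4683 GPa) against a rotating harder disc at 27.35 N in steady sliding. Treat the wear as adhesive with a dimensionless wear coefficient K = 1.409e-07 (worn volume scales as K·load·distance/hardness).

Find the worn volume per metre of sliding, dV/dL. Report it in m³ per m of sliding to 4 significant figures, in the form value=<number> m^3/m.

value=8.229e-15 m^3/m

Intermediates appear rounded; the computation runs at full float precision — rounded just once to 4 significant figures.
Convert: Hardness H = 0.4683 GPa = 4.683e+08 Pa.
SI base units throughout: W = 27.35 N, H = 4.683e+08 Pa, K = 1.409e-07.
Volumetric rate dV/dL = K·W/H, so: 1.409e-07 · 27.35 / 4.683e+08 = 8.229e-15 m³/m.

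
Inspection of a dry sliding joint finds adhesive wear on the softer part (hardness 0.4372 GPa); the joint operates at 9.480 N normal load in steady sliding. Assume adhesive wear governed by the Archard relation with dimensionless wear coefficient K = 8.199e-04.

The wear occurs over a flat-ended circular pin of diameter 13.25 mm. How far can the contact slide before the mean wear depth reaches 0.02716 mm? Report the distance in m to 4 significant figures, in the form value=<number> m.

value=210.7 m

Intermediate values appear rounded; every step runs at exact precision. Rounded just once: four significant digits.
Hardness H = 0.4372 GPa = 4.372e+08 Pa.
Pin diameter d = 13.25 mm = 0.01325 m. Contact area A = π·d²/4 = π·(0.01325 m)²/4 = 1.379e-04 m².
Depth limit h_lim = 0.02716 mm = 2.716e-05 m.
In SI base units: W = 9.480 N, H = 4.372e+08 Pa, K = 8.199e-04.
At the depth limit, V_lim = h_lim·A = 2.716e-05 · 1.379e-04 = 3.745e-09 m³.
Inverting, life L = V_lim·H/(K·W) = 3.745e-09 · 4.372e+08 / (8.199e-04 · 9.480) = 210.7 m.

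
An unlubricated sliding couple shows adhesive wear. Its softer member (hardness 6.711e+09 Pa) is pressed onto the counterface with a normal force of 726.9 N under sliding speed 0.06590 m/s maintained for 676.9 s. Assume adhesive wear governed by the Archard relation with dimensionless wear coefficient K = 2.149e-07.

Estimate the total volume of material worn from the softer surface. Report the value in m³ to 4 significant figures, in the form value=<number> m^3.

Quoted intermediates are rounded; the algebra keeps exact precision; rounded once at the end: 4 significant digits.
Distance covered L = v·t = 0.06590 m/s × 676.9 s = 44.61 m.
Expressed in SI base units: W = 726.9 N, H = 6.711e+09 Pa, K = 2.149e-07.
Wear volume V = K·W·L/H = 2.149e-07 · 726.9 · 44.61 / 6.711e+09 = 1.038e-12 m³.

value=1.038e-12 m^3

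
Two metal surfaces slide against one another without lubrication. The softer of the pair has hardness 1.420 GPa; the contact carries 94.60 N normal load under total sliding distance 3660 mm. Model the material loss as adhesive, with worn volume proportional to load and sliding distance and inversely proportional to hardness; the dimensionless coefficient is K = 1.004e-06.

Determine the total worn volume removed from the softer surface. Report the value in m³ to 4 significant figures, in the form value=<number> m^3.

Intermediates appear rounded — every step keeps exact precision, and one final rounding, at 4 significant digits.
Distance L = 3660 mm = 3.660 m.
Hardness H = 1.420 GPa = 1.420e+09 Pa.
Expressed in SI base units: W = 94.60 N, H = 1.420e+09 Pa, K = 1.004e-06.
Worn volume V = K·W·L/H = 1.004e-06 · 94.60 · 3.660 / 1.420e+09 = 2.448e-13 m³.

value=2.448e-13 m^3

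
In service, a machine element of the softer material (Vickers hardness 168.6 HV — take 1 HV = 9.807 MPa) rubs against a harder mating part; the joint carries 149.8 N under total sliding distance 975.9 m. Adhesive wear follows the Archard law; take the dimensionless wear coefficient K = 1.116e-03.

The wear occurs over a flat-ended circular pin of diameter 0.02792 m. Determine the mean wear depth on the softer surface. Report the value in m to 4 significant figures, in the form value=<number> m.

value=1.612e-04 m

All working math keeps full float precision — intermediates are printed rounded. Rounded once at the end, at four significant digits.
Convert: Hardness H = 168.6 HV × 9.807 MPa/HV = 1653 MPa = 1.653e+09 Pa.
Convert: Contact area A = π·d²/4 = π·(0.02792 m)²/4 = 6.122e-04 m².
In SI base units: W = 149.8 N, H = 1.653e+09 Pa, K = 1.116e-03.
Archard volume V = K·W·L/H = 1.116e-03 · 149.8 · 975.9 / 1.653e+09 = 9.867e-08 m³.
Depth of wear h = V/A = 9.867e-08 / 6.122e-04 = 1.612e-04 m.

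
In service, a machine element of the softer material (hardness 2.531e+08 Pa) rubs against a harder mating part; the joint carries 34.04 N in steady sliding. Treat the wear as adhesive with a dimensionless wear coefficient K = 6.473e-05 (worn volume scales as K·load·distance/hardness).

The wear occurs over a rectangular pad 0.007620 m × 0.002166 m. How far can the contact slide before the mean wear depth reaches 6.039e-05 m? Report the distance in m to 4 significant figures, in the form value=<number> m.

Quoted intermediates are rounded; all working math runs at exact precision. Rounded just once: 4 significant digits.
Contact area A = 0.007620 m × 0.002166 m = 1.650e-05 m².
As SI base values: W = 34.04 N, H = 2.531e+08 Pa, K = 6.473e-05.
At the depth limit, V_lim = h_lim·A = 6.039e-05 · 1.650e-05 = 9.967e-10 m³.
So the life L = V_lim·H/(K·W) = 9.967e-10 · 2.531e+08 / (6.473e-05 · 34.04) = 114.5 m.

value=114.5 m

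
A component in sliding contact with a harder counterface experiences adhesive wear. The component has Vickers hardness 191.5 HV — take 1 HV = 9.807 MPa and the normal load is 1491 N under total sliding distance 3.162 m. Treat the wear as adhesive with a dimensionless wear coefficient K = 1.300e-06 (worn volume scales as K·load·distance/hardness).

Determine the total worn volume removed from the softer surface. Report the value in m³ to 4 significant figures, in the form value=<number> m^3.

value=3.263e-12 m^3

All arithmetic carries full precision; the intermediates appear rounded. Rounded once at the end, at 4 significant digits.
Hardness H = 191.5 HV × 9.807 MPa/HV = 1878 MPa = 1.878e+09 Pa.
SI base units throughout: W = 1491 N, H = 1.878e+09 Pa, K = 1.300e-06.
Apply Archard: V = K·W·L/H = 1.300e-06 · 1491 · 3.162 / 1.878e+09 = 3.263e-12 m³.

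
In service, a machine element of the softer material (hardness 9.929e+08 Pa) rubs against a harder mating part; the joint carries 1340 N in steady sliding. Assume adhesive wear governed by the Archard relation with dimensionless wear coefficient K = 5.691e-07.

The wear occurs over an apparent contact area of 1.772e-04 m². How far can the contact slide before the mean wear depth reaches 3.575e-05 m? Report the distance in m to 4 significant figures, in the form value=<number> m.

The intermediates are shown rounded — all working math holds full float precision. Rounded just once, at 4 significant digits.
In SI base units, W = 1340 N, H = 9.929e+08 Pa, K = 5.691e-07.
Volume at the limit: V_lim = h_lim·A = 3.575e-05 · 1.772e-04 = 6.335e-09 m³.
So the life L = V_lim·H/(K·W) = 6.335e-09 · 9.929e+08 / (5.691e-07 · 1340) = 8248 m.

value=8248 m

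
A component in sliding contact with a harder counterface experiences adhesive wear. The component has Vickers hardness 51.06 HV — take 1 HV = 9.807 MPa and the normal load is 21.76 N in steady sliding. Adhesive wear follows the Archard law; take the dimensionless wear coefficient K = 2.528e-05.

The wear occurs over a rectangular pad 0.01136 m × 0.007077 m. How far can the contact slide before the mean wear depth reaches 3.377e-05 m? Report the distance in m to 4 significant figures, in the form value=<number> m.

Every step maintains exact precision, and quoted intermediates are rounded, and a single final rounding: 4 significant figures.
Convert: Hardness H = 51.06 HV × 9.807 MPa/HV = 500.7 MPa = 5.007e+08 Pa.
Convert: Contact area A = 0.01136 m × 0.007077 m = 8.039e-05 m².
Working in SI base units: W = 21.76 N, H = 5.007e+08 Pa, K = 2.528e-05.
Permissible volume V_lim = h_lim·A = 3.377e-05 · 8.039e-05 = 2.715e-09 m³.
So the life L = V_lim·H/(K·W) = 2.715e-09 · 5.007e+08 / (2.528e-05 · 21.76) = 2471 m.

value=2471 m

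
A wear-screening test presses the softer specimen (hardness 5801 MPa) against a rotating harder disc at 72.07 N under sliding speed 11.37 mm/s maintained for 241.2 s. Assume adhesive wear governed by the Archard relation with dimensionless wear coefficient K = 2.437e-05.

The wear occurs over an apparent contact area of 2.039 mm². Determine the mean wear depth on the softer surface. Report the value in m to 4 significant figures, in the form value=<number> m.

value=4.072e-07 m

The intermediates appear rounded. The computation holds exact precision; one last rounding, at four significant figures.
Convert: Sliding speed v = 11.37 mm/s = 0.01137 m/s. Total distance L = v·t = 0.01137 m/s × 241.2 s = 2.742 m.
Convert: Hardness H = 5801 MPa = 5.801e+09 Pa.
Convert: Contact area A = 2.039 mm² = 2.039e-06 m².
As SI base values: W = 72.07 N, H = 5.801e+09 Pa, K = 2.437e-05.
Apply Archard: V = K·W·L/H = 2.437e-05 · 72.07 · 2.742 / 5.801e+09 = 8.303e-13 m³.
Depth of wear h = V/A = 8.303e-13 / 2.039e-06 = 4.072e-07 m.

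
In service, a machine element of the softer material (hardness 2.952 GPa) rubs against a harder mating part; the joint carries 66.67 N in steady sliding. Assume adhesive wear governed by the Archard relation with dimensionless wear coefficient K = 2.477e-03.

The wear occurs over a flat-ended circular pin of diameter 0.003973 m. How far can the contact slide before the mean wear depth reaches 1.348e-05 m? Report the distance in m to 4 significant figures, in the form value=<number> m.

value=2.987 m

Shown intermediates are rounded — all arithmetic runs at full float precision. Rounded just once, at 4 significant figures.
Hardness H = 2.952 GPa = 2.952e+09 Pa.
Contact area A = π·d²/4 = π·(0.003973 m)²/4 = 1.240e-05 m².
SI base units throughout: W = 66.67 N, H = 2.952e+09 Pa, K = 2.477e-03.
Wearable volume V_lim = h_lim·A = 1.348e-05 · 1.240e-05 = 1.671e-10 m³.
Life L = V_lim·H/(K·W) = 1.671e-10 · 2.952e+09 / (2.477e-03 · 66.67) = 2.987 m.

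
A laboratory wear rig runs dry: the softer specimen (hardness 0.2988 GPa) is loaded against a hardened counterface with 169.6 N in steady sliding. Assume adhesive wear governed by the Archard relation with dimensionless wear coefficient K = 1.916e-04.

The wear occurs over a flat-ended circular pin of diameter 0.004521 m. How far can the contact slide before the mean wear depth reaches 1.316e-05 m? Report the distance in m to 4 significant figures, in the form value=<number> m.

Each operation carries full precision — intermediates are displayed rounded; one last rounding to four significant figures.
Convert: Hardness H = 0.2988 GPa = 2.988e+08 Pa.
Convert: Contact area A = π·d²/4 = π·(0.004521 m)²/4 = 1.605e-05 m².
In SI base units: W = 169.6 N, H = 2.988e+08 Pa, K = 1.916e-04.
Limit volume V_lim = h_lim·A = 1.316e-05 · 1.605e-05 = 2.113e-10 m³.
So the life L = V_lim·H/(K·W) = 2.113e-10 · 2.988e+08 / (1.916e-04 · 169.6) = 1.943 m.

value=1.943 m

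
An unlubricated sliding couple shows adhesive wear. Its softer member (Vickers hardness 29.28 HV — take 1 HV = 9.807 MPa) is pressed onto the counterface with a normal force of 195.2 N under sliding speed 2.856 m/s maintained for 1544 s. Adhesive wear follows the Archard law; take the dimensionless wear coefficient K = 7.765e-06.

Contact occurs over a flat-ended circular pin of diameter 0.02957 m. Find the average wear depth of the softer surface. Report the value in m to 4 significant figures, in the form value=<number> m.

Every step runs at exact precision. The intermediates are printed rounded, and one final rounding to four significant digits.
Convert: Sliding distance L = v·t = 2.856 m/s × 1544 s = 4410 m.
Convert: Hardness H = 29.28 HV × 9.807 MPa/HV = 287.1 MPa = 2.871e+08 Pa.
Convert: Contact area A = π·d²/4 = π·(0.02957 m)²/4 = 6.867e-04 m².
Restated in SI base units: W = 195.2 N, H = 2.871e+08 Pa, K = 7.765e-06.
Archard volume V = K·W·L/H = 7.765e-06 · 195.2 · 4410 / 2.871e+08 = 2.328e-08 m³.
Depth h = V/A = 2.328e-08 / 6.867e-04 = 3.389e-05 m.

value=3.389e-05 m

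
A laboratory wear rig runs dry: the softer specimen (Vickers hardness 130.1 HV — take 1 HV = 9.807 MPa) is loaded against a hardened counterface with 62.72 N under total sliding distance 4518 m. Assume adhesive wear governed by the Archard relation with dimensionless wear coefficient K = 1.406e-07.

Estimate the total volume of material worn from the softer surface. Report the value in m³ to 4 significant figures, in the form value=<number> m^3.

value=3.123e-11 m^3

The algebra carries full float precision; displayed values are rounded, and a single final rounding: 4 significant figures.
Hardness H = 130.1 HV × 9.807 MPa/HV = 1276 MPa = 1.276e+09 Pa.
Restated in SI base units: W = 62.72 N, H = 1.276e+09 Pa, K = 1.406e-07.
Archard volume V = K·W·L/H = 1.406e-07 · 62.72 · 4518 / 1.276e+09 = 3.123e-11 m³.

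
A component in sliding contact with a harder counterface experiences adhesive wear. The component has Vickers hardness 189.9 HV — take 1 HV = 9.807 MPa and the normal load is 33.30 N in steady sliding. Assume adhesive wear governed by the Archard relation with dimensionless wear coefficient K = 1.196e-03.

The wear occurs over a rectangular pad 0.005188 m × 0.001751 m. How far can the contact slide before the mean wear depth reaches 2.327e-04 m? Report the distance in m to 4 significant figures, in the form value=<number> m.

The intermediates are displayed rounded. Each operation holds full precision; a single final rounding: four significant figures.
Hardness H = 189.9 HV × 9.807 MPa/HV = 1862 MPa = 1.862e+09 Pa.
Contact area A = 0.005188 m × 0.001751 m = 9.084e-06 m².
As SI base values: W = 33.30 N, H = 1.862e+09 Pa, K = 1.196e-03.
Permissible volume V_lim = h_lim·A = 2.327e-04 · 9.084e-06 = 2.114e-09 m³.
Life L = V_lim·H/(K·W) = 2.114e-09 · 1.862e+09 / (1.196e-03 · 33.30) = 98.85 m.

value=98.85 m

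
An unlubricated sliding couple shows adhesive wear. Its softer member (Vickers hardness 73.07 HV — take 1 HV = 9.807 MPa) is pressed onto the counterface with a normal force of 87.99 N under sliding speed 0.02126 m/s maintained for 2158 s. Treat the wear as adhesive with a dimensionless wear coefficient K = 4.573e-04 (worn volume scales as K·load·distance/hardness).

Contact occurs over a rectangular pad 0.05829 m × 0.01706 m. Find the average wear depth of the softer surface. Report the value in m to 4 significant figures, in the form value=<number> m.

value=2.591e-06 m

Intermediates are displayed rounded — each operation holds exact precision. Rounded just once to four significant figures.
Convert: Distance covered L = v·t = 0.02126 m/s × 2158 s = 45.88 m.
Convert: Hardness H = 73.07 HV × 9.807 MPa/HV = 716.6 MPa = 7.166e+08 Pa.
Convert: Contact area A = 0.05829 m × 0.01706 m = 9.944e-04 m².
In SI base units: W = 87.99 N, H = 7.166e+08 Pa, K = 4.573e-04.
Archard relation: V = K·W·L/H = 4.573e-04 · 87.99 · 45.88 / 7.166e+08 = 2.576e-09 m³.
Mean depth h = V/A = 2.576e-09 / 9.944e-04 = 2.591e-06 m.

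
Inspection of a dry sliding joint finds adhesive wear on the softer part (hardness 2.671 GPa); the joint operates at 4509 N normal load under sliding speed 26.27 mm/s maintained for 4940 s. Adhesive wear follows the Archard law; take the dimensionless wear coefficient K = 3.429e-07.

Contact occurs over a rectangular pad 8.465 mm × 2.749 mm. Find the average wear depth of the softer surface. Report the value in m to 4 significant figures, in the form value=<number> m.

Every step keeps full float precision. Intermediate values are displayed rounded; a single final rounding: four significant figures.
Convert: Sliding speed v = 26.27 mm/s = 0.02627 m/s. Total distance L = v·t = 0.02627 m/s × 4940 s = 129.8 m.
Convert: Hardness H = 2.671 GPa = 2.671e+09 Pa.
Convert: Pad sides 8.465 mm × 2.749 mm = 0.008465 m × 0.002749 m. Contact area A = 0.008465 m × 0.002749 m = 2.327e-05 m².
In SI base units: W = 4509 N, H = 2.671e+09 Pa, K = 3.429e-07.
Archard volume V = K·W·L/H = 3.429e-07 · 4509 · 129.8 / 2.671e+09 = 7.512e-11 m³.
Depth h = V/A = 7.512e-11 / 2.327e-05 = 3.228e-06 m.

value=3.228e-06 m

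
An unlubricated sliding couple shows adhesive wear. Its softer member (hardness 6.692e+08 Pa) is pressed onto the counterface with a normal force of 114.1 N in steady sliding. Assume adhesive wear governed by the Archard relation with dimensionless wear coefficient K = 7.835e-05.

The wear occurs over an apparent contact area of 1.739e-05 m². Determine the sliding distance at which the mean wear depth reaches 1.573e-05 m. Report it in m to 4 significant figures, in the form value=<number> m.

value=20.48 m

The intermediates are printed rounded. The algebra keeps full precision, and a lone final rounding, at four significant digits.
Restated in SI base units: W = 114.1 N, H = 6.692e+08 Pa, K = 7.835e-05.
Wearable volume V_lim = h_lim·A = 1.573e-05 · 1.739e-05 = 2.735e-10 m³.
Sliding life L = V_lim·H/(K·W) = 2.735e-10 · 6.692e+08 / (7.835e-05 · 114.1) = 20.48 m.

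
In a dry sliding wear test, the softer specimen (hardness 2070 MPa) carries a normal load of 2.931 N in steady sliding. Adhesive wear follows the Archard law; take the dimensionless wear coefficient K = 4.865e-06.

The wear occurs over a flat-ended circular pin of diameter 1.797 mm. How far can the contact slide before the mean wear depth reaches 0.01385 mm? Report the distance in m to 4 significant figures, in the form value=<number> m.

value=5099 m

All arithmetic runs at exact precision; the intermediates are shown rounded. Rounded just once, at 4 significant digits.
Hardness H = 2070 MPa = 2.070e+09 Pa.
Pin diameter d = 1.797 mm = 0.001797 m. Contact area A = π·d²/4 = π·(0.001797 m)²/4 = 2.536e-06 m².
Depth limit h_lim = 0.01385 mm = 1.385e-05 m.
As SI base values: W = 2.931 N, H = 2.070e+09 Pa, K = 4.865e-06.
Volume at the limit: V_lim = h_lim·A = 1.385e-05 · 2.536e-06 = 3.513e-11 m³.
Thus life L = V_lim·H/(K·W) = 3.513e-11 · 2.070e+09 / (4.865e-06 · 2.931) = 5099 m.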